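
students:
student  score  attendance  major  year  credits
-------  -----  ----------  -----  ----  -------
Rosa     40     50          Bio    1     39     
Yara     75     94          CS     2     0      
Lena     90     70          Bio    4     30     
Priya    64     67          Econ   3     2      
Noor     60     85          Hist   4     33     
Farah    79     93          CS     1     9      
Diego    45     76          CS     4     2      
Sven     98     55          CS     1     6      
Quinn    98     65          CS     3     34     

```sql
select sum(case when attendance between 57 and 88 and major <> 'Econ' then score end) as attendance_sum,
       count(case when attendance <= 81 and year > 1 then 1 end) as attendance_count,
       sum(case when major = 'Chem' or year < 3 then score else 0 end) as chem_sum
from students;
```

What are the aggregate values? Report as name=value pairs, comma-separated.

attendance_sum=293, attendance_count=4, chem_sum=292

[attendance_sum: attendance between 57 and 88 and major <> 'Econ']
student=Rosa: ✗
student=Yara: ✗
student=Lena: ✓ → 90
student=Priya: ✗
student=Noor: ✓ → 60
student=Farah: ✗
student=Diego: ✓ → 45
student=Sven: ✗
student=Quinn: ✓ → 98
attendance_sum = 90 + 60 + 45 + 98 = 293
—
[attendance_count: attendance <= 81 and year > 1]
student=Rosa: ✗
student=Yara: ✗
student=Lena: ✓ → 1
student=Priya: ✓ → 1
student=Noor: ✗
student=Farah: ✗
student=Diego: ✓ → 1
student=Sven: ✗
student=Quinn: ✓ → 1
attendance_count = COUNT(1, 1, 1, 1) = 4
—
[chem_sum: major = 'Chem' or year < 3]
student=Rosa: ✓ → 40
student=Yara: ✓ → 75
student=Lena: ✗
student=Priya: ✗
student=Noor: ✗
student=Farah: ✓ → 79
student=Diego: ✗
student=Sven: ✓ → 98
student=Quinn: ✗
chem_sum = 40 + 75 + 79 + 98 = 292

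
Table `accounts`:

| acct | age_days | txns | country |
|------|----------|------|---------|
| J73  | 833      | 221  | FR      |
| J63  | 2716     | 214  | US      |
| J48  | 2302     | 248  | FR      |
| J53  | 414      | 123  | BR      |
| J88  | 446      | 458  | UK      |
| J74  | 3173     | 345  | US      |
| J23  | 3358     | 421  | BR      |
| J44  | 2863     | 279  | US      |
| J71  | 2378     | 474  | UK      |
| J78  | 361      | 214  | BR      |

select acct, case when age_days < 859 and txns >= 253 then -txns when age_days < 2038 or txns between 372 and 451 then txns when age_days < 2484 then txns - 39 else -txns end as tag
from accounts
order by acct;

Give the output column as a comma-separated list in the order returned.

421, -279, 209, 123, -214, 435, 221, -345, 214, -458

acct=J23: age_days < 2038 or txns between 372 and 451 → 421
acct=J44: ELSE → -279
acct=J48: age_days < 2484 → 209
acct=J53: age_days < 2038 or txns between 372 and 451 → 123
acct=J63: ELSE → -214
acct=J71: age_days < 2484 → 435
acct=J73: age_days < 2038 or txns between 372 and 451 → 221
acct=J74: ELSE → -345
acct=J78: age_days < 2038 or txns between 372 and 451 → 214
acct=J88: age_days < 859 and txns >= 253 → -458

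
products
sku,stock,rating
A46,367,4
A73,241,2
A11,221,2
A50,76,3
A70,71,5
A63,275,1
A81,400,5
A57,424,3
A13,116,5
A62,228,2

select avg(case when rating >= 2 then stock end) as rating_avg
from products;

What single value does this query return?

238.2222222222

sku=A46: ✓ → 367
sku=A73: ✓ → 241
sku=A11: ✓ → 221
sku=A50: ✓ → 76
sku=A70: ✓ → 71
sku=A63: ✗
sku=A81: ✓ → 400
sku=A57: ✓ → 424
sku=A13: ✓ → 116
sku=A62: ✓ → 228
rating_avg = (367 + 241 + 221 + 76 + 71 + 400 + 424 + 116 + 228) / 9 = 238.2222222222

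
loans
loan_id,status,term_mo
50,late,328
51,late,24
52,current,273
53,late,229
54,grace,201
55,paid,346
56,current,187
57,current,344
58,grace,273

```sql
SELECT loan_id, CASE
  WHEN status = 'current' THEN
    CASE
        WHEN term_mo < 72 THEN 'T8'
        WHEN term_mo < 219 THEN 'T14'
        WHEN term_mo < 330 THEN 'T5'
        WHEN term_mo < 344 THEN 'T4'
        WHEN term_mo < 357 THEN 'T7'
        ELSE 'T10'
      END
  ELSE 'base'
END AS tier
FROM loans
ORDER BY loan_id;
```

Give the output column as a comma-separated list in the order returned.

base, base, T5, base, base, base, T14, T7, base

loan_id=50: status='late' → outer ELSE → base
loan_id=51: status='late' → outer ELSE → base
loan_id=52: status='current' → inner[term_mo < 330] → T5
loan_id=53: status='late' → outer ELSE → base
loan_id=54: status='grace' → outer ELSE → base
loan_id=55: status='paid' → outer ELSE → base
loan_id=56: status='current' → inner[term_mo < 219] → T14
loan_id=57: status='current' → inner[term_mo < 357] → T7
loan_id=58: status='grace' → outer ELSE → base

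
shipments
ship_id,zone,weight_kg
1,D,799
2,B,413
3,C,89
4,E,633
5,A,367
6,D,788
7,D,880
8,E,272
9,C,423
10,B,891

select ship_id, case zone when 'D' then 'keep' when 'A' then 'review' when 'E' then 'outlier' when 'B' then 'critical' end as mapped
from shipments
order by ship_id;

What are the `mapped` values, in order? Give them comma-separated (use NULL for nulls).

keep, critical, NULL, outlier, review, keep, keep, outlier, NULL, critical

ship_id=1: zone='D' → keep
ship_id=2: zone='B' → critical
ship_id=3: (no match → NULL) → NULL
ship_id=4: zone='E' → outlier
ship_id=5: zone='A' → review
ship_id=6: zone='D' → keep
ship_id=7: zone='D' → keep
ship_id=8: zone='E' → outlier
ship_id=9: (no match → NULL) → NULL
ship_id=10: zone='B' → critical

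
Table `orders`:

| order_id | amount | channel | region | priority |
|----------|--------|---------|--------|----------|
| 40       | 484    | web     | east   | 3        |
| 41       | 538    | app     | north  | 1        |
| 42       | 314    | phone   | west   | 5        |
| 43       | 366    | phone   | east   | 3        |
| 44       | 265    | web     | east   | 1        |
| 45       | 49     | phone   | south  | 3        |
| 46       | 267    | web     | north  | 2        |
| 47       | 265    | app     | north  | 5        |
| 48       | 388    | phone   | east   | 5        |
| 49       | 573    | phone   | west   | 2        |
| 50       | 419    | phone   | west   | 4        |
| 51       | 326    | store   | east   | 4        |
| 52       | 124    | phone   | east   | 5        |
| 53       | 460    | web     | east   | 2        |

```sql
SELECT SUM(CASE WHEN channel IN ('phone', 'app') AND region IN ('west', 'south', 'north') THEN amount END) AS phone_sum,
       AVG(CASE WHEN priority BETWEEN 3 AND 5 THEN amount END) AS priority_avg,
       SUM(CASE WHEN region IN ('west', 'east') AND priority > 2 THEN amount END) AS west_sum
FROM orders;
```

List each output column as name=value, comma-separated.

[phone_sum: channel IN ('phone', 'app') AND region IN ('west', 'south', 'north')]
order_id=40: ✗
order_id=41: ✓ → 538
order_id=42: ✓ → 314
order_id=43: ✗
order_id=44: ✗
order_id=45: ✓ → 49
order_id=46: ✗
order_id=47: ✓ → 265
order_id=48: ✗
order_id=49: ✓ → 573
order_id=50: ✓ → 419
order_id=51: ✗
order_id=52: ✗
order_id=53: ✗
phone_sum = 538 + 314 + 49 + 265 + 573 + 419 = 2158
—
[priority_avg: priority BETWEEN 3 AND 5]
order_id=40: ✓ → 484
order_id=41: ✗
order_id=42: ✓ → 314
order_id=43: ✓ → 366
order_id=44: ✗
order_id=45: ✓ → 49
order_id=46: ✗
order_id=47: ✓ → 265
order_id=48: ✓ → 388
order_id=49: ✗
order_id=50: ✓ → 419
order_id=51: ✓ → 326
order_id=52: ✓ → 124
order_id=53: ✗
priority_avg = (484 + 314 + 366 + 49 + 265 + 388 + 419 + 326 + 124) / 9 = 303.8888888889
—
[west_sum: region IN ('west', 'east') AND priority > 2]
order_id=40: ✓ → 484
order_id=41: ✗
order_id=42: ✓ → 314
order_id=43: ✓ → 366
order_id=44: ✗
order_id=45: ✗
order_id=46: ✗
order_id=47: ✗
order_id=48: ✓ → 388
order_id=49: ✗
order_id=50: ✓ → 419
order_id=51: ✓ → 326
order_id=52: ✓ → 124
order_id=53: ✗
west_sum = 484 + 314 + 366 + 388 + 419 + 326 + 124 = 2421

phone_sum=2158, priority_avg=303.8888888889, west_sum=2421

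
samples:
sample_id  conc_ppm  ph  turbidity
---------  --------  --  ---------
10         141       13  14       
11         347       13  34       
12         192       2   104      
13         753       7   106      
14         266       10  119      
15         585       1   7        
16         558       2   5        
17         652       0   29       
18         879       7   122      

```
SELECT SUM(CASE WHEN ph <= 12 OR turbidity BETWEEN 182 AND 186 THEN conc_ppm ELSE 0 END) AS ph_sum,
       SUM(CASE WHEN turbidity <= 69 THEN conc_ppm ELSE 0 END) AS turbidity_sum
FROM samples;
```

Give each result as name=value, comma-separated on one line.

ph_sum=3885, turbidity_sum=2283

[ph_sum: ph <= 12 OR turbidity BETWEEN 182 AND 186]
sample_id=10: ✗
sample_id=11: ✗
sample_id=12: ✓ → 192
sample_id=13: ✓ → 753
sample_id=14: ✓ → 266
sample_id=15: ✓ → 585
sample_id=16: ✓ → 558
sample_id=17: ✓ → 652
sample_id=18: ✓ → 879
ph_sum = 192 + 753 + 266 + 585 + 558 + 652 + 879 = 3885
—
[turbidity_sum: turbidity <= 69]
sample_id=10: ✓ → 141
sample_id=11: ✓ → 347
sample_id=12: ✗
sample_id=13: ✗
sample_id=14: ✗
sample_id=15: ✓ → 585
sample_id=16: ✓ → 558
sample_id=17: ✓ → 652
sample_id=18: ✗
turbidity_sum = 141 + 347 + 585 + 558 + 652 = 2283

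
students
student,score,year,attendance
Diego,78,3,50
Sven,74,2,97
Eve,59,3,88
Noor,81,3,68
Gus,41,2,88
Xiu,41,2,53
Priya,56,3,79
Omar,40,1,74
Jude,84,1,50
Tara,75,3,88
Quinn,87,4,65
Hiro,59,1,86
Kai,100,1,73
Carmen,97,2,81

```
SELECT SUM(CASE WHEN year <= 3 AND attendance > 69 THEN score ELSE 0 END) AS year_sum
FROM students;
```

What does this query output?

601

student=Diego: ✗
student=Sven: ✓ → 74
student=Eve: ✓ → 59
student=Noor: ✗
student=Gus: ✓ → 41
student=Xiu: ✗
student=Priya: ✓ → 56
student=Omar: ✓ → 40
student=Jude: ✗
student=Tara: ✓ → 75
student=Quinn: ✗
student=Hiro: ✓ → 59
student=Kai: ✓ → 100
student=Carmen: ✓ → 97
year_sum = 74 + 59 + 41 + 56 + 40 + 75 + 59 + 100 + 97 = 601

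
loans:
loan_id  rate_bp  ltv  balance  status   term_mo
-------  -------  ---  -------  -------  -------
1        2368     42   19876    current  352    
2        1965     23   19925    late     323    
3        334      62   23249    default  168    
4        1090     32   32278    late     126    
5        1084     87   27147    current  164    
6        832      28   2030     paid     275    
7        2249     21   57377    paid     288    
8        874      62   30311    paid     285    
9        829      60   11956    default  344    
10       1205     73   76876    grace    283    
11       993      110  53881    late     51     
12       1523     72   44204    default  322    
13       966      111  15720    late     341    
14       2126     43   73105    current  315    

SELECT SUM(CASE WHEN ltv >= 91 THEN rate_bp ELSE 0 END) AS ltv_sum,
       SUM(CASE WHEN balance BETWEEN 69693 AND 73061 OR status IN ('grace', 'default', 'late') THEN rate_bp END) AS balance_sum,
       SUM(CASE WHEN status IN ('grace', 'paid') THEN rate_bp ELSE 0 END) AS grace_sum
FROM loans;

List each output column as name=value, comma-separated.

[ltv_sum: ltv >= 91]
loan_id=1: ✗
loan_id=2: ✗
loan_id=3: ✗
loan_id=4: ✗
loan_id=5: ✗
loan_id=6: ✗
loan_id=7: ✗
loan_id=8: ✗
loan_id=9: ✗
loan_id=10: ✗
loan_id=11: ✓ → 993
loan_id=12: ✗
loan_id=13: ✓ → 966
loan_id=14: ✗
ltv_sum = 993 + 966 = 1959
—
[balance_sum: balance BETWEEN 69693 AND 73061 OR status IN ('grace', 'default', 'late')]
loan_id=1: ✗
loan_id=2: ✓ → 1965
loan_id=3: ✓ → 334
loan_id=4: ✓ → 1090
loan_id=5: ✗
loan_id=6: ✗
loan_id=7: ✗
loan_id=8: ✗
loan_id=9: ✓ → 829
loan_id=10: ✓ → 1205
loan_id=11: ✓ → 993
loan_id=12: ✓ → 1523
loan_id=13: ✓ → 966
loan_id=14: ✗
balance_sum = 1965 + 334 + 1090 + 829 + 1205 + 993 + 1523 + 966 = 8905
—
[grace_sum: status IN ('grace', 'paid')]
loan_id=1: ✗
loan_id=2: ✗
loan_id=3: ✗
loan_id=4: ✗
loan_id=5: ✗
loan_id=6: ✓ → 832
loan_id=7: ✓ → 2249
loan_id=8: ✓ → 874
loan_id=9: ✗
loan_id=10: ✓ → 1205
loan_id=11: ✗
loan_id=12: ✗
loan_id=13: ✗
loan_id=14: ✗
grace_sum = 832 + 2249 + 874 + 1205 = 5160

ltv_sum=1959, balance_sum=8905, grace_sum=5160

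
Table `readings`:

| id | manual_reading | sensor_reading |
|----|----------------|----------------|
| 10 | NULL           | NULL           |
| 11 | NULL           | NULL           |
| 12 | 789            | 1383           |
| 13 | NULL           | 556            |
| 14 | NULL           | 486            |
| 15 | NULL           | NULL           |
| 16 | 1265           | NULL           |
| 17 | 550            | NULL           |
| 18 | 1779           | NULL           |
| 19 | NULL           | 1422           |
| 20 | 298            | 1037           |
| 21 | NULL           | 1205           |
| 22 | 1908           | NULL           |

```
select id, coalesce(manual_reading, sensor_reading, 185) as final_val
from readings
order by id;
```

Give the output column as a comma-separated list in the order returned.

id=10: manual_reading=NULL, sensor_reading=NULL, → literal 185 → 185
id=11: manual_reading=NULL, sensor_reading=NULL, → literal 185 → 185
id=12: manual_reading=789 → 789
id=13: manual_reading=NULL, sensor_reading=556 → 556
id=14: manual_reading=NULL, sensor_reading=486 → 486
id=15: manual_reading=NULL, sensor_reading=NULL, → literal 185 → 185
id=16: manual_reading=1265 → 1265
id=17: manual_reading=550 → 550
id=18: manual_reading=1779 → 1779
id=19: manual_reading=NULL, sensor_reading=1422 → 1422
id=20: manual_reading=298 → 298
id=21: manual_reading=NULL, sensor_reading=1205 → 1205
id=22: manual_reading=1908 → 1908

185, 185, 789, 556, 486, 185, 1265, 550, 1779, 1422, 298, 1205, 1908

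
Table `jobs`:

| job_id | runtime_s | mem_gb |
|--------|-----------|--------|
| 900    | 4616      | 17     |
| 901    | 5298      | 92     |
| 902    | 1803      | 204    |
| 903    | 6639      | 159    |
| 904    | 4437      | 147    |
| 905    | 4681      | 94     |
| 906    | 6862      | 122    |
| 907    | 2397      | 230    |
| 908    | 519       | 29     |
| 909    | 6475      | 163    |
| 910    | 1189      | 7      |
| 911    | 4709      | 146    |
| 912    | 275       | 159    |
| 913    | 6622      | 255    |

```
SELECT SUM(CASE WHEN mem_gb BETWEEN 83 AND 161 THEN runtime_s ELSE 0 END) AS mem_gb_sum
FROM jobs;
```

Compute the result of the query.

32901

job_id=900: ✗
job_id=901: ✓ → 5298
job_id=902: ✗
job_id=903: ✓ → 6639
job_id=904: ✓ → 4437
job_id=905: ✓ → 4681
job_id=906: ✓ → 6862
job_id=907: ✗
job_id=908: ✗
job_id=909: ✗
job_id=910: ✗
job_id=911: ✓ → 4709
job_id=912: ✓ → 275
job_id=913: ✗
mem_gb_sum = 5298 + 6639 + 4437 + 4681 + 6862 + 4709 + 275 = 32901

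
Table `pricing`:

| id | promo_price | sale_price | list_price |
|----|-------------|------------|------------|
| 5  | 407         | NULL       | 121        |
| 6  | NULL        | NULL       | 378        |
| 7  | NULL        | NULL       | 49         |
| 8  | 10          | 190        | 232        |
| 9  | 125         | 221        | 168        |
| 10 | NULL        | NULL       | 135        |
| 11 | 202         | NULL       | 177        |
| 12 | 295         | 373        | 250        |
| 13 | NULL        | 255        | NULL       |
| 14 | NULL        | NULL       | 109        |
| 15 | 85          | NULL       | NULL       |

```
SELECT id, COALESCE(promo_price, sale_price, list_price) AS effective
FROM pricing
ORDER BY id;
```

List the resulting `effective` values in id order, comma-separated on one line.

id=5: promo_price=407 → 407
id=6: promo_price=NULL, sale_price=NULL, list_price=378 → 378
id=7: promo_price=NULL, sale_price=NULL, list_price=49 → 49
id=8: promo_price=10 → 10
id=9: promo_price=125 → 125
id=10: promo_price=NULL, sale_price=NULL, list_price=135 → 135
id=11: promo_price=202 → 202
id=12: promo_price=295 → 295
id=13: promo_price=NULL, sale_price=255 → 255
id=14: promo_price=NULL, sale_price=NULL, list_price=109 → 109
id=15: promo_price=85 → 85

407, 378, 49, 10, 125, 135, 202, 295, 255, 109, 85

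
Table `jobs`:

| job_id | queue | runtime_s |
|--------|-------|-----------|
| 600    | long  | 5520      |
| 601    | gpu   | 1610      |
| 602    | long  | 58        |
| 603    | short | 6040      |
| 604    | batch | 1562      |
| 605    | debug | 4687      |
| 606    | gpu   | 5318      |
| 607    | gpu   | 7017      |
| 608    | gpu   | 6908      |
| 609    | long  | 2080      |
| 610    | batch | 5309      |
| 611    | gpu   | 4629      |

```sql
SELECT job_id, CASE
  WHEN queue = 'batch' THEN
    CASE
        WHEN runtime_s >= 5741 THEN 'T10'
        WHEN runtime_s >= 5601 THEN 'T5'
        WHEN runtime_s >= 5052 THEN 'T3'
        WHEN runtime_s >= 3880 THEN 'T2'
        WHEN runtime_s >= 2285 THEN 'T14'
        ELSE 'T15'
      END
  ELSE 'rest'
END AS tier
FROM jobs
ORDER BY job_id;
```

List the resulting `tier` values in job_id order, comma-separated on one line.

job_id=600: queue='long' → outer ELSE → rest
job_id=601: queue='gpu' → outer ELSE → rest
job_id=602: queue='long' → outer ELSE → rest
job_id=603: queue='short' → outer ELSE → rest
job_id=604: queue='batch' → inner[ELSE] → T15
job_id=605: queue='debug' → outer ELSE → rest
job_id=606: queue='gpu' → outer ELSE → rest
job_id=607: queue='gpu' → outer ELSE → rest
job_id=608: queue='gpu' → outer ELSE → rest
job_id=609: queue='long' → outer ELSE → rest
job_id=610: queue='batch' → inner[runtime_s >= 5052] → T3
job_id=611: queue='gpu' → outer ELSE → rest

rest, rest, rest, rest, T15, rest, rest, rest, rest, rest, T3, rest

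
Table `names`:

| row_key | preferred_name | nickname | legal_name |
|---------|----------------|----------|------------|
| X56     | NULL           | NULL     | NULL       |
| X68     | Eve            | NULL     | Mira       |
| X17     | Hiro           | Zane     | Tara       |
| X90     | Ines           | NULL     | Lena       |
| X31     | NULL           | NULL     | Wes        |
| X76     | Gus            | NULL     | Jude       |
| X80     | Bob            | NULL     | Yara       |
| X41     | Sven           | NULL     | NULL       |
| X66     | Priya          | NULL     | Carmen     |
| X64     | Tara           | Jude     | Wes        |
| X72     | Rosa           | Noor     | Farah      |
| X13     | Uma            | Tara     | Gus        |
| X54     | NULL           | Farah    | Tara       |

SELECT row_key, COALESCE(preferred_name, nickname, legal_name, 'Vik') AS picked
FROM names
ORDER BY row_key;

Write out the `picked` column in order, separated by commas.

Uma, Hiro, Wes, Sven, Farah, Vik, Tara, Priya, Eve, Rosa, Gus, Bob, Ines

row_key=X13: preferred_name=Uma → Uma
row_key=X17: preferred_name=Hiro → Hiro
row_key=X31: preferred_name=NULL, nickname=NULL, legal_name=Wes → Wes
row_key=X41: preferred_name=Sven → Sven
row_key=X54: preferred_name=NULL, nickname=Farah → Farah
row_key=X56: preferred_name=NULL, nickname=NULL, legal_name=NULL, → literal Vik → Vik
row_key=X64: preferred_name=Tara → Tara
row_key=X66: preferred_name=Priya → Priya
row_key=X68: preferred_name=Eve → Eve
row_key=X72: preferred_name=Rosa → Rosa
row_key=X76: preferred_name=Gus → Gus
row_key=X80: preferred_name=Bob → Bob
row_key=X90: preferred_name=Ines → Ines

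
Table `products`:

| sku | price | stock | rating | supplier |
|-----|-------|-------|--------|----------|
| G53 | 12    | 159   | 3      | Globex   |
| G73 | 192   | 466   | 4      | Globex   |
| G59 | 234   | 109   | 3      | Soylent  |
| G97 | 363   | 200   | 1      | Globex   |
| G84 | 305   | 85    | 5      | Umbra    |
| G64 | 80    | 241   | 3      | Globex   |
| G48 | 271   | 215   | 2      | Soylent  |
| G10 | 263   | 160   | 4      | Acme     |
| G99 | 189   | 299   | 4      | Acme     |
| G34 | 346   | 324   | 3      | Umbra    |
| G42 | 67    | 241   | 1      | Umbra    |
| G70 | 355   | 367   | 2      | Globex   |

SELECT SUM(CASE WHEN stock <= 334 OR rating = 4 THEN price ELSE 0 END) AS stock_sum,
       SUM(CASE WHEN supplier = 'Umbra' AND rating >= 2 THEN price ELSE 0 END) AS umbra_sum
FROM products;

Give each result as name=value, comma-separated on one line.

[stock_sum: stock <= 334 OR rating = 4]
sku=G53: ✓ → 12
sku=G73: ✓ → 192
sku=G59: ✓ → 234
sku=G97: ✓ → 363
sku=G84: ✓ → 305
sku=G64: ✓ → 80
sku=G48: ✓ → 271
sku=G10: ✓ → 263
sku=G99: ✓ → 189
sku=G34: ✓ → 346
sku=G42: ✓ → 67
sku=G70: ✗
stock_sum = 12 + 192 + 234 + 363 + 305 + 80 + 271 + 263 + 189 + 346 + 67 = 2322
—
[umbra_sum: supplier = 'Umbra' AND rating >= 2]
sku=G53: ✗
sku=G73: ✗
sku=G59: ✗
sku=G97: ✗
sku=G84: ✓ → 305
sku=G64: ✗
sku=G48: ✗
sku=G10: ✗
sku=G99: ✗
sku=G34: ✓ → 346
sku=G42: ✗
sku=G70: ✗
umbra_sum = 305 + 346 = 651

stock_sum=2322, umbra_sum=651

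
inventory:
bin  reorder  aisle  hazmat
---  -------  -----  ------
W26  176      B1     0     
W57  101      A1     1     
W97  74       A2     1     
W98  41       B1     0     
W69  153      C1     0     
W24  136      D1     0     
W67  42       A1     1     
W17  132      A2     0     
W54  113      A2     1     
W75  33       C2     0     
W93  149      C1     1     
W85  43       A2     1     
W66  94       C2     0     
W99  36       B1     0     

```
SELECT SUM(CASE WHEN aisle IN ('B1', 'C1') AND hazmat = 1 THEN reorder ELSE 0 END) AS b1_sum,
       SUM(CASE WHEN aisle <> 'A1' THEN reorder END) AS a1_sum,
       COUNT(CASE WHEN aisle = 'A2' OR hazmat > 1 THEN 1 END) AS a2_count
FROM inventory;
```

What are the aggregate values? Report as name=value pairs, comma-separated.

b1_sum=149, a1_sum=1180, a2_count=4

[b1_sum: aisle IN ('B1', 'C1') AND hazmat = 1]
bin=W26: ✗
bin=W57: ✗
bin=W97: ✗
bin=W98: ✗
bin=W69: ✗
bin=W24: ✗
bin=W67: ✗
bin=W17: ✗
bin=W54: ✗
bin=W75: ✗
bin=W93: ✓ → 149
bin=W85: ✗
bin=W66: ✗
bin=W99: ✗
b1_sum = 149
—
[a1_sum: aisle <> 'A1']
bin=W26: ✓ → 176
bin=W57: ✗
bin=W97: ✓ → 74
bin=W98: ✓ → 41
bin=W69: ✓ → 153
bin=W24: ✓ → 136
bin=W67: ✗
bin=W17: ✓ → 132
bin=W54: ✓ → 113
bin=W75: ✓ → 33
bin=W93: ✓ → 149
bin=W85: ✓ → 43
bin=W66: ✓ → 94
bin=W99: ✓ → 36
a1_sum = 176 + 74 + 41 + 153 + 136 + 132 + 113 + 33 + 149 + 43 + 94 + 36 = 1180
—
[a2_count: aisle = 'A2' OR hazmat > 1]
bin=W26: ✗
bin=W57: ✗
bin=W97: ✓ → 1
bin=W98: ✗
bin=W69: ✗
bin=W24: ✗
bin=W67: ✗
bin=W17: ✓ → 1
bin=W54: ✓ → 1
bin=W75: ✗
bin=W93: ✗
bin=W85: ✓ → 1
bin=W66: ✗
bin=W99: ✗
a2_count = COUNT(1, 1, 1, 1) = 4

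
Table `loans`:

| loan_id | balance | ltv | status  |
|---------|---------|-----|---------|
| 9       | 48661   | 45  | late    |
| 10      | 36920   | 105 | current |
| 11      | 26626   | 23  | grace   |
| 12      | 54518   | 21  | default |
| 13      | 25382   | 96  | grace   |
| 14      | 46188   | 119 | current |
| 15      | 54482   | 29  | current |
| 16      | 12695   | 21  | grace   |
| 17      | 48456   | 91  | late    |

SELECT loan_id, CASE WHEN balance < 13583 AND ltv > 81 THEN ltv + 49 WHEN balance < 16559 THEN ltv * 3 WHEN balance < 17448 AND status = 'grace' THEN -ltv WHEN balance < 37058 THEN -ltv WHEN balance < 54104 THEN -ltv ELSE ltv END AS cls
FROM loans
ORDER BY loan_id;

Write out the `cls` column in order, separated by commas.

loan_id=9: balance < 54104 → -45
loan_id=10: balance < 37058 → -105
loan_id=11: balance < 37058 → -23
loan_id=12: ELSE → 21
loan_id=13: balance < 37058 → -96
loan_id=14: balance < 54104 → -119
loan_id=15: ELSE → 29
loan_id=16: balance < 16559 → 63
loan_id=17: balance < 54104 → -91

-45, -105, -23, 21, -96, -119, 29, 63, -91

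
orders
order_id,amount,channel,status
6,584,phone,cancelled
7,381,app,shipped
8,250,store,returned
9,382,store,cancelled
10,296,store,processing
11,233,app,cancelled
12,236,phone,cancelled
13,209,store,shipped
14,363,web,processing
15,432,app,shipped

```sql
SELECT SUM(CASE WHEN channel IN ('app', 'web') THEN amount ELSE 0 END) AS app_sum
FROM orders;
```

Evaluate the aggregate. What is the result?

1409

order_id=6: ✗
order_id=7: ✓ → 381
order_id=8: ✗
order_id=9: ✗
order_id=10: ✗
order_id=11: ✓ → 233
order_id=12: ✗
order_id=13: ✗
order_id=14: ✓ → 363
order_id=15: ✓ → 432
app_sum = 381 + 233 + 363 + 432 = 1409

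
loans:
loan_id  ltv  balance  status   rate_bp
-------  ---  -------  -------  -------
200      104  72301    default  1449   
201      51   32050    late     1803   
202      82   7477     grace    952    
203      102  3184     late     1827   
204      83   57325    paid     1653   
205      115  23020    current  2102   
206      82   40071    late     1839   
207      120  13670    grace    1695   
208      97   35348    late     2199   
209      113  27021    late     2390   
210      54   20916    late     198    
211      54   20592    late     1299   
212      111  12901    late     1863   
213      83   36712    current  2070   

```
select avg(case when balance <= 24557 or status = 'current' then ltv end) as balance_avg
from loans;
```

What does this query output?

90.125

loan_id=200: ✗
loan_id=201: ✗
loan_id=202: ✓ → 82
loan_id=203: ✓ → 102
loan_id=204: ✗
loan_id=205: ✓ → 115
loan_id=206: ✗
loan_id=207: ✓ → 120
loan_id=208: ✗
loan_id=209: ✗
loan_id=210: ✓ → 54
loan_id=211: ✓ → 54
loan_id=212: ✓ → 111
loan_id=213: ✓ → 83
balance_avg = (82 + 102 + 115 + 120 + 54 + 54 + 111 + 83) / 8 = 90.125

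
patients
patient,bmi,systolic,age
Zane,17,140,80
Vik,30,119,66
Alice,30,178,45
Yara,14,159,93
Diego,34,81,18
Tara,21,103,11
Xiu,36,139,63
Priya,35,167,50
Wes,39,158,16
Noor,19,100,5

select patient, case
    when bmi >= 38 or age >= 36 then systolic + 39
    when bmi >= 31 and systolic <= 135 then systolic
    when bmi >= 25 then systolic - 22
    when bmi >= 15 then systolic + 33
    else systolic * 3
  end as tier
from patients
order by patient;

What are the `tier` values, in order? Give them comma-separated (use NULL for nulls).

217, 81, 133, 206, 136, 158, 197, 178, 198, 179

patient=Alice: bmi >= 38 or age >= 36 → 217
patient=Diego: bmi >= 31 and systolic <= 135 → 81
patient=Noor: bmi >= 15 → 133
patient=Priya: bmi >= 38 or age >= 36 → 206
patient=Tara: bmi >= 15 → 136
patient=Vik: bmi >= 38 or age >= 36 → 158
patient=Wes: bmi >= 38 or age >= 36 → 197
patient=Xiu: bmi >= 38 or age >= 36 → 178
patient=Yara: bmi >= 38 or age >= 36 → 198
patient=Zane: bmi >= 38 or age >= 36 → 179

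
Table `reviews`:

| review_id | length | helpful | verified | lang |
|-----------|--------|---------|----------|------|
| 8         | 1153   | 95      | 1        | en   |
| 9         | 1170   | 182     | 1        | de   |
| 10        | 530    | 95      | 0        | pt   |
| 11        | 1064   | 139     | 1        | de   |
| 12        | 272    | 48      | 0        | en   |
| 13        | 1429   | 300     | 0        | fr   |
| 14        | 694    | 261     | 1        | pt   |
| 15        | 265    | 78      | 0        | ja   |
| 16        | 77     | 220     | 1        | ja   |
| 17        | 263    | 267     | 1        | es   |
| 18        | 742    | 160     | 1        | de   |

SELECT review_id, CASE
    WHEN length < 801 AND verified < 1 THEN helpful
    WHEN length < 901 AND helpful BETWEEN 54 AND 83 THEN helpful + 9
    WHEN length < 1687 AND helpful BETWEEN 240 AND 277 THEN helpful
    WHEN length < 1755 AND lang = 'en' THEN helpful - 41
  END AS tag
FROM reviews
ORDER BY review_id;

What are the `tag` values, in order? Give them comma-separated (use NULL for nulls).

54, NULL, 95, NULL, 48, NULL, 261, 78, NULL, 267, NULL

review_id=8: length < 1755 AND lang = 'en' → 54
review_id=9: (no match → NULL) → NULL
review_id=10: length < 801 AND verified < 1 → 95
review_id=11: (no match → NULL) → NULL
review_id=12: length < 801 AND verified < 1 → 48
review_id=13: (no match → NULL) → NULL
review_id=14: length < 1687 AND helpful BETWEEN 240 AND 277 → 261
review_id=15: length < 801 AND verified < 1 → 78
review_id=16: (no match → NULL) → NULL
review_id=17: length < 1687 AND helpful BETWEEN 240 AND 277 → 267
review_id=18: (no match → NULL) → NULL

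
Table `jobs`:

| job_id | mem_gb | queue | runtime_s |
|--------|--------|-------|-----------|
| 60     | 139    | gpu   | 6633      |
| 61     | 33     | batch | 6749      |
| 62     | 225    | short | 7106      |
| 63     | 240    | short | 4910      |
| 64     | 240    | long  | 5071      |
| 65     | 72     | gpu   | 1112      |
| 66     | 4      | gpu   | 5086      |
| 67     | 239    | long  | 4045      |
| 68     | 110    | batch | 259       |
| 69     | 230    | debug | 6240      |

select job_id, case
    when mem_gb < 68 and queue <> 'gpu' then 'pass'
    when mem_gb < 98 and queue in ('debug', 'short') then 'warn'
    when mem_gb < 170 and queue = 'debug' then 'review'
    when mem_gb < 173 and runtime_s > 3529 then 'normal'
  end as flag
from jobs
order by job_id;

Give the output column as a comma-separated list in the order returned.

normal, pass, NULL, NULL, NULL, NULL, normal, NULL, NULL, NULL

job_id=60: mem_gb < 173 and runtime_s > 3529 → normal
job_id=61: mem_gb < 68 and queue <> 'gpu' → pass
job_id=62: (no match → NULL) → NULL
job_id=63: (no match → NULL) → NULL
job_id=64: (no match → NULL) → NULL
job_id=65: (no match → NULL) → NULL
job_id=66: mem_gb < 173 and runtime_s > 3529 → normal
job_id=67: (no match → NULL) → NULL
job_id=68: (no match → NULL) → NULL
job_id=69: (no match → NULL) → NULL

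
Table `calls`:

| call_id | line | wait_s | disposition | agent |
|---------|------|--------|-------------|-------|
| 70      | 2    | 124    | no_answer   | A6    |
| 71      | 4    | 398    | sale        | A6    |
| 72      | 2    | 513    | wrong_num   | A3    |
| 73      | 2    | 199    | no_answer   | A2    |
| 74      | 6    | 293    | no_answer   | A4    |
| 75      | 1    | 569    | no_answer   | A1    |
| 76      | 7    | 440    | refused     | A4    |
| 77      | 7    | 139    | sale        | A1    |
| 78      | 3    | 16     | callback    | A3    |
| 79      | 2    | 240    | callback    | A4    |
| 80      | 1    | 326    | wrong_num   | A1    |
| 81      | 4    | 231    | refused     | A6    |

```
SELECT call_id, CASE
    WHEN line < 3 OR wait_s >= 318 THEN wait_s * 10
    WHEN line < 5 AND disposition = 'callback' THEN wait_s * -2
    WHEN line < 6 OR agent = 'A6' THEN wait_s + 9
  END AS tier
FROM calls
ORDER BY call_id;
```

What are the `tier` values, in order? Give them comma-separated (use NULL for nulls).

1240, 3980, 5130, 1990, NULL, 5690, 4400, NULL, -32, 2400, 3260, 240

call_id=70: line < 3 OR wait_s >= 318 → 1240
call_id=71: line < 3 OR wait_s >= 318 → 3980
call_id=72: line < 3 OR wait_s >= 318 → 5130
call_id=73: line < 3 OR wait_s >= 318 → 1990
call_id=74: (no match → NULL) → NULL
call_id=75: line < 3 OR wait_s >= 318 → 5690
call_id=76: line < 3 OR wait_s >= 318 → 4400
call_id=77: (no match → NULL) → NULL
call_id=78: line < 5 AND disposition = 'callback' → -32
call_id=79: line < 3 OR wait_s >= 318 → 2400
call_id=80: line < 3 OR wait_s >= 318 → 3260
call_id=81: line < 6 OR agent = 'A6' → 240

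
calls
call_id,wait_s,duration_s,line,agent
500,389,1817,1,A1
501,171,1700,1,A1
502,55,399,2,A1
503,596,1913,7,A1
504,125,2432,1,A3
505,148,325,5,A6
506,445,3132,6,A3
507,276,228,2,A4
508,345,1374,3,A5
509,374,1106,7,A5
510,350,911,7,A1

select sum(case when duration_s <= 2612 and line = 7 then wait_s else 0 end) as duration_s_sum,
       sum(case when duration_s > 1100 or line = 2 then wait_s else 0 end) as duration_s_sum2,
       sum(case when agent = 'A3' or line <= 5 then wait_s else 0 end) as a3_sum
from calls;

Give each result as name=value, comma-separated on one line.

[duration_s_sum: duration_s <= 2612 and line = 7]
call_id=500: ✗
call_id=501: ✗
call_id=502: ✗
call_id=503: ✓ → 596
call_id=504: ✗
call_id=505: ✗
call_id=506: ✗
call_id=507: ✗
call_id=508: ✗
call_id=509: ✓ → 374
call_id=510: ✓ → 350
duration_s_sum = 596 + 374 + 350 = 1320
—
[duration_s_sum2: duration_s > 1100 or line = 2]
call_id=500: ✓ → 389
call_id=501: ✓ → 171
call_id=502: ✓ → 55
call_id=503: ✓ → 596
call_id=504: ✓ → 125
call_id=505: ✗
call_id=506: ✓ → 445
call_id=507: ✓ → 276
call_id=508: ✓ → 345
call_id=509: ✓ → 374
call_id=510: ✗
duration_s_sum2 = 389 + 171 + 55 + 596 + 125 + 445 + 276 + 345 + 374 = 2776
—
[a3_sum: agent = 'A3' or line <= 5]
call_id=500: ✓ → 389
call_id=501: ✓ → 171
call_id=502: ✓ → 55
call_id=503: ✗
call_id=504: ✓ → 125
call_id=505: ✓ → 148
call_id=506: ✓ → 445
call_id=507: ✓ → 276
call_id=508: ✓ → 345
call_id=509: ✗
call_id=510: ✗
a3_sum = 389 + 171 + 55 + 125 + 148 + 445 + 276 + 345 = 1954

duration_s_sum=1320, duration_s_sum2=2776, a3_sum=1954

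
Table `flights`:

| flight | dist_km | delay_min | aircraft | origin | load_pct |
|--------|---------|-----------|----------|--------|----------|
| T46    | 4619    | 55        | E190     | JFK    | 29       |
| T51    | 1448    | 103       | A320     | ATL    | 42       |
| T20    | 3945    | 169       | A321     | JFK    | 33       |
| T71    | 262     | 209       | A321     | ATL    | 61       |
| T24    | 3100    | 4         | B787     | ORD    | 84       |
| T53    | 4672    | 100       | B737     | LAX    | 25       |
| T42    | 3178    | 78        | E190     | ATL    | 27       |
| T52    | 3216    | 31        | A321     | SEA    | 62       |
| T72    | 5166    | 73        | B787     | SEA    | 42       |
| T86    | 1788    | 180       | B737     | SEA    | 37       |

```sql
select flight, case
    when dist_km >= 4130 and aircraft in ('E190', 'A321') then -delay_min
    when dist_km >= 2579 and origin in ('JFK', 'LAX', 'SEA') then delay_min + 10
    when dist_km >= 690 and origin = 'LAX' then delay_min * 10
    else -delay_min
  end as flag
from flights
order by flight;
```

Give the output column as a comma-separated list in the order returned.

179, -4, -78, -55, -103, 41, 110, -209, 83, -180

flight=T20: dist_km >= 2579 and origin in ('JFK', 'LAX', 'SEA') → 179
flight=T24: ELSE → -4
flight=T42: ELSE → -78
flight=T46: dist_km >= 4130 and aircraft in ('E190', 'A321') → -55
flight=T51: ELSE → -103
flight=T52: dist_km >= 2579 and origin in ('JFK', 'LAX', 'SEA') → 41
flight=T53: dist_km >= 2579 and origin in ('JFK', 'LAX', 'SEA') → 110
flight=T71: ELSE → -209
flight=T72: dist_km >= 2579 and origin in ('JFK', 'LAX', 'SEA') → 83
flight=T86: ELSE → -180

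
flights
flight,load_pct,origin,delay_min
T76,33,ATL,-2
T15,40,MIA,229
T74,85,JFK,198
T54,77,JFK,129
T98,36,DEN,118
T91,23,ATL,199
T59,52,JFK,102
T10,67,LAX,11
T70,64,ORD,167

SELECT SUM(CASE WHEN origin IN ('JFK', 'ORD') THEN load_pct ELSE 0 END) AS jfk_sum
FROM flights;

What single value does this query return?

278

flight=T76: ✗
flight=T15: ✗
flight=T74: ✓ → 85
flight=T54: ✓ → 77
flight=T98: ✗
flight=T91: ✗
flight=T59: ✓ → 52
flight=T10: ✗
flight=T70: ✓ → 64
jfk_sum = 85 + 77 + 52 + 64 = 278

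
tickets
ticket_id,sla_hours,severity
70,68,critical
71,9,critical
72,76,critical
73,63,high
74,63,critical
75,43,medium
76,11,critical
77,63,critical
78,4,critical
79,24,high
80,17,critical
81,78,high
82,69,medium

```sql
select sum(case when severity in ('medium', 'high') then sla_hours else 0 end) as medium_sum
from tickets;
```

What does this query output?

277

ticket_id=70: ✗
ticket_id=71: ✗
ticket_id=72: ✗
ticket_id=73: ✓ → 63
ticket_id=74: ✗
ticket_id=75: ✓ → 43
ticket_id=76: ✗
ticket_id=77: ✗
ticket_id=78: ✗
ticket_id=79: ✓ → 24
ticket_id=80: ✗
ticket_id=81: ✓ → 78
ticket_id=82: ✓ → 69
medium_sum = 63 + 43 + 24 + 78 + 69 = 277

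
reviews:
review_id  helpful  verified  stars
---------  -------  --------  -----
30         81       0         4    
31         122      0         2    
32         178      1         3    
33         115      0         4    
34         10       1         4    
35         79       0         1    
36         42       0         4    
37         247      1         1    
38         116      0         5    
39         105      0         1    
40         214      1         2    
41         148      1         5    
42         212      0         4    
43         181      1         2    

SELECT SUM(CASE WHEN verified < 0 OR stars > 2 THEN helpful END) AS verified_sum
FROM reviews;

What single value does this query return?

902

review_id=30: ✓ → 81
review_id=31: ✗
review_id=32: ✓ → 178
review_id=33: ✓ → 115
review_id=34: ✓ → 10
review_id=35: ✗
review_id=36: ✓ → 42
review_id=37: ✗
review_id=38: ✓ → 116
review_id=39: ✗
review_id=40: ✗
review_id=41: ✓ → 148
review_id=42: ✓ → 212
review_id=43: ✗
verified_sum = 81 + 178 + 115 + 10 + 42 + 116 + 148 + 212 = 902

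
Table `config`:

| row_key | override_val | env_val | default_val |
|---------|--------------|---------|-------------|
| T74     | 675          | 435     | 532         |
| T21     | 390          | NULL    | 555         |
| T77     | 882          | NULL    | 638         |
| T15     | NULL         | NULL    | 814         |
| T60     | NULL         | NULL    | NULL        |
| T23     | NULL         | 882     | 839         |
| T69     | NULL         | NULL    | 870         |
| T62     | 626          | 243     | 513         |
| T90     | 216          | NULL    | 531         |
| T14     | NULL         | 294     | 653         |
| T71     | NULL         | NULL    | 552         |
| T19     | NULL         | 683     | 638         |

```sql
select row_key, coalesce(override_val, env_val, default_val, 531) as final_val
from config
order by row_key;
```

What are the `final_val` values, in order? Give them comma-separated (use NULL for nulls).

294, 814, 683, 390, 882, 531, 626, 870, 552, 675, 882, 216

row_key=T14: override_val=NULL, env_val=294 → 294
row_key=T15: override_val=NULL, env_val=NULL, default_val=814 → 814
row_key=T19: override_val=NULL, env_val=683 → 683
row_key=T21: override_val=390 → 390
row_key=T23: override_val=NULL, env_val=882 → 882
row_key=T60: override_val=NULL, env_val=NULL, default_val=NULL, → literal 531 → 531
row_key=T62: override_val=626 → 626
row_key=T69: override_val=NULL, env_val=NULL, default_val=870 → 870
row_key=T71: override_val=NULL, env_val=NULL, default_val=552 → 552
row_key=T74: override_val=675 → 675
row_key=T77: override_val=882 → 882
row_key=T90: override_val=216 → 216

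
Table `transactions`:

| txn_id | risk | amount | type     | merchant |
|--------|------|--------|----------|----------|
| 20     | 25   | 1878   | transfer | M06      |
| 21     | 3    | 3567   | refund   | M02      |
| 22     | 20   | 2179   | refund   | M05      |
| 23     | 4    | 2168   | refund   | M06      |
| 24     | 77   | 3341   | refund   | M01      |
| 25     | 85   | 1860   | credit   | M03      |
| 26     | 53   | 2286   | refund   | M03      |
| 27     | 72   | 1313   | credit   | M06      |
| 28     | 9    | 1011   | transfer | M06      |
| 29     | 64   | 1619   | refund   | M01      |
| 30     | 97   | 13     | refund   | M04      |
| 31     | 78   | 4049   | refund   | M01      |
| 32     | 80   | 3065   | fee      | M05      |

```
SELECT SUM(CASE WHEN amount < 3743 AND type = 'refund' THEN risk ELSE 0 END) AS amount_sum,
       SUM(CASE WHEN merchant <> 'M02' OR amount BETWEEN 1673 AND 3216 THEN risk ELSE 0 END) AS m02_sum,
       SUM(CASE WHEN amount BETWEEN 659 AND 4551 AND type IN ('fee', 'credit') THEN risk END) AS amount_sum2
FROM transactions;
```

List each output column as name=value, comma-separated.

[amount_sum: amount < 3743 AND type = 'refund']
txn_id=20: ✗
txn_id=21: ✓ → 3
txn_id=22: ✓ → 20
txn_id=23: ✓ → 4
txn_id=24: ✓ → 77
txn_id=25: ✗
txn_id=26: ✓ → 53
txn_id=27: ✗
txn_id=28: ✗
txn_id=29: ✓ → 64
txn_id=30: ✓ → 97
txn_id=31: ✗
txn_id=32: ✗
amount_sum = 3 + 20 + 4 + 77 + 53 + 64 + 97 = 318
—
[m02_sum: merchant <> 'M02' OR amount BETWEEN 1673 AND 3216]
txn_id=20: ✓ → 25
txn_id=21: ✗
txn_id=22: ✓ → 20
txn_id=23: ✓ → 4
txn_id=24: ✓ → 77
txn_id=25: ✓ → 85
txn_id=26: ✓ → 53
txn_id=27: ✓ → 72
txn_id=28: ✓ → 9
txn_id=29: ✓ → 64
txn_id=30: ✓ → 97
txn_id=31: ✓ → 78
txn_id=32: ✓ → 80
m02_sum = 25 + 20 + 4 + 77 + 85 + 53 + 72 + 9 + 64 + 97 + 78 + 80 = 664
—
[amount_sum2: amount BETWEEN 659 AND 4551 AND type IN ('fee', 'credit')]
txn_id=20: ✗
txn_id=21: ✗
txn_id=22: ✗
txn_id=23: ✗
txn_id=24: ✗
txn_id=25: ✓ → 85
txn_id=26: ✗
txn_id=27: ✓ → 72
txn_id=28: ✗
txn_id=29: ✗
txn_id=30: ✗
txn_id=31: ✗
txn_id=32: ✓ → 80
amount_sum2 = 85 + 72 + 80 = 237

amount_sum=318, m02_sum=664, amount_sum2=237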